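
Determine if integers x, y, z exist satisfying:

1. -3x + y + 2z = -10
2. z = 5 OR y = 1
Yes

Take x = 1, y = 1, z = -4. Substituting into each constraint:
  (1) -3(1) + 1 + 2(-4) = -10 ✓
  (2) y = 1, target 1 ✓ (second branch holds)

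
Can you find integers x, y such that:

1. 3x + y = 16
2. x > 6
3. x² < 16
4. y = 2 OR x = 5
No

A contradictory subset is {3x + y = 16, x > 6, y = 2 OR x = 5}. No integer assignment can satisfy these jointly:

  - 3x + y = 16: is a linear equation tying the variables together
  - x > 6: bounds one variable relative to a constant
  - y = 2 OR x = 5: forces a choice: either y = 2 or x = 5

Split on the disjunction (y = 2 OR x = 5):
  • If y = 2: with y = 2, every remaining term of the linear equation is divisible by 3, so the left side is ≡ 0 (mod 3); but the right side 14 ≡ 2 (mod 3). No integers can satisfy it.
  • If x = 5: this contradicts the bound x ≥ 7.
Both branches are infeasible, so the system has no integer solution.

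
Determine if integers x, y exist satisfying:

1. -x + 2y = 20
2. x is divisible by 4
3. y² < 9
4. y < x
No

A contradictory subset is {-x + 2y = 20, y² < 9, y < x}. No integer assignment can satisfy these jointly:

  - -x + 2y = 20: is a linear equation tying the variables together
  - y² < 9: restricts y to |y| ≤ 2
  - y < x: bounds one variable relative to another variable

Propagating the comparison: x > y and y ≥ -2 give x ≥ -1. Range argument: with x ∈ [-1, ∞], y ∈ [-2, 2], the left side of the equation is at most 5, but the right side is 20 > 5. No integer solution exists.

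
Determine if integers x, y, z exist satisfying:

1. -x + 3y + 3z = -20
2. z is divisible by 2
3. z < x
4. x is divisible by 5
Yes

Take x = 5, y = 1, z = -6. Substituting into each constraint:
  (1) (-5) + 3(1) + 3(-6) = -20 ✓
  (2) -6 = 2 × -3, remainder 0 ✓
  (3) -6 < 5 ✓
  (4) 5 = 5 × 1, remainder 0 ✓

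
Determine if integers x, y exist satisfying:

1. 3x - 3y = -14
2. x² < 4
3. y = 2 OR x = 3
No

Even the single constraint (3x - 3y = -14) is infeasible over the integers.

  - 3x - 3y = -14: every term on the left is divisible by 3, so the LHS ≡ 0 (mod 3), but the RHS -14 is not — no integer solution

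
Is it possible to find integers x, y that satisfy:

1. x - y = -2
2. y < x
No

The full constraint system is jointly infeasible over the integers. Each constraint and what it forces:

  - x - y = -2: is a linear equation tying the variables together
  - y < x: bounds one variable relative to another variable

From the equation, x − y = -2, i.e. x − y = -2; but x > y requires x − y ≥ 1. Contradiction.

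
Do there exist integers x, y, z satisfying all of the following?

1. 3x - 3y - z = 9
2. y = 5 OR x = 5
Yes

Take x = 0, y = 5, z = -24. Substituting into each constraint:
  (1) 3(0) - 3(5) + 24 = 9 ✓
  (2) y = 5, target 5 ✓ (first branch holds)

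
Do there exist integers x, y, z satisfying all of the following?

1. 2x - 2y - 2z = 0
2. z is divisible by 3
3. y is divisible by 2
Yes

Take x = 0, y = 0, z = 0. Substituting into each constraint:
  (1) 2(0) - 2(0) - 2(0) = 0 ✓
  (2) 0 = 3 × 0, remainder 0 ✓
  (3) 0 = 2 × 0, remainder 0 ✓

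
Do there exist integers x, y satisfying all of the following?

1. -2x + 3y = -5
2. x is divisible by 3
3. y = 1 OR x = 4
No

The full constraint system is jointly infeasible over the integers. Each constraint and what it forces:

  - -2x + 3y = -5: is a linear equation tying the variables together
  - x is divisible by 3: restricts x to multiples of 3
  - y = 1 OR x = 4: forces a choice: either y = 1 or x = 4

Modular obstruction: writing x = 3x', every remaining term of the linear equation is divisible by 3, so the left side is ≡ 0 (mod 3); but the right side -5 ≡ 1 (mod 3). No integers can satisfy it.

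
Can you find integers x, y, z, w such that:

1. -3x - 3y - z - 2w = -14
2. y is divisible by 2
Yes

Take x = 4, y = 0, z = 2, w = 0. Substituting into each constraint:
  (1) -3(4) - 3(0) + (-2) - 2(0) = -14 ✓
  (2) 0 = 2 × 0, remainder 0 ✓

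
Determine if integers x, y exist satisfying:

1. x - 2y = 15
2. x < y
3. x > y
No

A contradictory subset is {x < y, x > y}. No integer assignment can satisfy these jointly:

  - x < y: bounds one variable relative to another variable
  - x > y: bounds one variable relative to another variable

Direct contradiction: y > x and x > y cannot both hold.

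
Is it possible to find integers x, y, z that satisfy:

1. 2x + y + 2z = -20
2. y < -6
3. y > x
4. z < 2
No

The full constraint system is jointly infeasible over the integers. Each constraint and what it forces:

  - 2x + y + 2z = -20: is a linear equation tying the variables together
  - y < -6: bounds one variable relative to a constant
  - y > x: bounds one variable relative to another variable
  - z < 2: bounds one variable relative to a constant

Propagating the comparison: x < y and y ≤ -7 give x ≤ -8. Range argument: with x ∈ [−∞, -8], y ∈ [−∞, -7], z ∈ [−∞, 1], the left side of the equation is at most -21, but the right side is -20 > -21. No integer solution exists.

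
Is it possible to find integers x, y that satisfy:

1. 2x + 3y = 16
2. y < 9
Yes

Take x = 2, y = 4. Substituting into each constraint:
  (1) 2(2) + 3(4) = 16 ✓
  (2) 4 < 9 ✓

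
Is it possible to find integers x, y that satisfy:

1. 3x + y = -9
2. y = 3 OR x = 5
Yes

Take x = 5, y = -24. Substituting into each constraint:
  (1) 3(5) + (-24) = -9 ✓
  (2) x = 5, target 5 ✓ (second branch holds)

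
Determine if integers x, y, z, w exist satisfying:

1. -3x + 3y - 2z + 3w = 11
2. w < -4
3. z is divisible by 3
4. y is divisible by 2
No

A contradictory subset is {-3x + 3y - 2z + 3w = 11, z is divisible by 3}. No integer assignment can satisfy these jointly:

  - -3x + 3y - 2z + 3w = 11: is a linear equation tying the variables together
  - z is divisible by 3: restricts z to multiples of 3

Modular obstruction: writing z = 3z', every remaining term of the linear equation is divisible by 3, so the left side is ≡ 0 (mod 3); but the right side 11 ≡ 2 (mod 3). No integers can satisfy it.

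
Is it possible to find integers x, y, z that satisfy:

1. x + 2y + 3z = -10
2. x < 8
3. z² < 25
Yes

Take x = 0, y = -5, z = 0. Substituting into each constraint:
  (1) 0 + 2(-5) + 3(0) = -10 ✓
  (2) 0 < 8 ✓
  (3) z² = (0)² = 0, and 0 < 25 ✓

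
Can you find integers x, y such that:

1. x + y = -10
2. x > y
Yes

Take x = -4, y = -6. Substituting into each constraint:
  (1) (-4) + (-6) = -10 ✓
  (2) -4 > -6 ✓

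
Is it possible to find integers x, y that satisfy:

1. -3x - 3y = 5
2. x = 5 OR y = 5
No

Even the single constraint (-3x - 3y = 5) is infeasible over the integers.

  - -3x - 3y = 5: every term on the left is divisible by 3, so the LHS ≡ 0 (mod 3), but the RHS 5 is not — no integer solution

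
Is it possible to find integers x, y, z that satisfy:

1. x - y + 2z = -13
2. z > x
Yes

Take x = 0, y = 15, z = 1. Substituting into each constraint:
  (1) 0 + (-15) + 2(1) = -13 ✓
  (2) 1 > 0 ✓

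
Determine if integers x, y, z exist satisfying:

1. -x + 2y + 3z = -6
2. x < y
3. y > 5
Yes

Take x = 0, y = 6, z = -6. Substituting into each constraint:
  (1) 0 + 2(6) + 3(-6) = -6 ✓
  (2) 0 < 6 ✓
  (3) 6 > 5 ✓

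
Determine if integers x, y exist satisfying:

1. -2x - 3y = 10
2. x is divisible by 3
No

The full constraint system is jointly infeasible over the integers. Each constraint and what it forces:

  - -2x - 3y = 10: is a linear equation tying the variables together
  - x is divisible by 3: restricts x to multiples of 3

Modular obstruction: writing x = 3x', every remaining term of the linear equation is divisible by 3, so the left side is ≡ 0 (mod 3); but the right side 10 ≡ 1 (mod 3). No integers can satisfy it.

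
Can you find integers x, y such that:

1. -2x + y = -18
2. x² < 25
Yes

Take x = 0, y = -18. Substituting into each constraint:
  (1) -2(0) + (-18) = -18 ✓
  (2) x² = (0)² = 0, and 0 < 25 ✓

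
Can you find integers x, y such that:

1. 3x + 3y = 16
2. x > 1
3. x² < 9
No

Even the single constraint (3x + 3y = 16) is infeasible over the integers.

  - 3x + 3y = 16: every term on the left is divisible by 3, so the LHS ≡ 0 (mod 3), but the RHS 16 is not — no integer solution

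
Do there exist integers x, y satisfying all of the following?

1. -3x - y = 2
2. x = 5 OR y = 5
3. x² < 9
No

The full constraint system is jointly infeasible over the integers. Each constraint and what it forces:

  - -3x - y = 2: is a linear equation tying the variables together
  - x = 5 OR y = 5: forces a choice: either x = 5 or y = 5
  - x² < 9: restricts x to |x| ≤ 2

Split on the disjunction (x = 5 OR y = 5):
  • If x = 5: this contradicts x² < 9, which requires |x| ≤ 2.
  • If y = 5: with y = 5, every remaining term of the linear equation is divisible by 3, so the left side is ≡ 0 (mod 3); but the right side 7 ≡ 1 (mod 3). No integers can satisfy it.
Both branches are infeasible, so the system has no integer solution.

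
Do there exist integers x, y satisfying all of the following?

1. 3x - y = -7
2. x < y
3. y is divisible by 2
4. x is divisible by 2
No

A contradictory subset is {3x - y = -7, y is divisible by 2, x is divisible by 2}. No integer assignment can satisfy these jointly:

  - 3x - y = -7: is a linear equation tying the variables together
  - y is divisible by 2: restricts y to multiples of 2
  - x is divisible by 2: restricts x to multiples of 2

Modular obstruction: writing x = 2x' and writing y = 2y', every remaining term of the linear equation is divisible by 2, so the left side is ≡ 0 (mod 2); but the right side -7 ≡ 1 (mod 2). No integers can satisfy it.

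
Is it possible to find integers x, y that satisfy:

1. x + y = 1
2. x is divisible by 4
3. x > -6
Yes

Take x = 0, y = 1. Substituting into each constraint:
  (1) 0 + 1 = 1 ✓
  (2) 0 = 4 × 0, remainder 0 ✓
  (3) 0 > -6 ✓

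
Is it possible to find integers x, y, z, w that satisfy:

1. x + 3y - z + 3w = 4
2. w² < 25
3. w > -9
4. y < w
Yes

Take x = 0, y = -1, z = -7, w = 0. Substituting into each constraint:
  (1) 0 + 3(-1) + 7 + 3(0) = 4 ✓
  (2) w² = (0)² = 0, and 0 < 25 ✓
  (3) 0 > -9 ✓
  (4) -1 < 0 ✓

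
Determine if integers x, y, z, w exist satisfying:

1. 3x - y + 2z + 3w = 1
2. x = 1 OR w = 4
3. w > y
Yes

Take x = -4, y = 3, z = 2, w = 4. Substituting into each constraint:
  (1) 3(-4) + (-3) + 2(2) + 3(4) = 1 ✓
  (2) w = 4, target 4 ✓ (second branch holds)
  (3) 4 > 3 ✓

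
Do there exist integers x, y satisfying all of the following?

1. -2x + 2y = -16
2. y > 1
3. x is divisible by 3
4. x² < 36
No

A contradictory subset is {-2x + 2y = -16, y > 1, x² < 36}. No integer assignment can satisfy these jointly:

  - -2x + 2y = -16: is a linear equation tying the variables together
  - y > 1: bounds one variable relative to a constant
  - x² < 36: restricts x to |x| ≤ 5

Range argument: with x ∈ [-5, 5], y ∈ [2, ∞], the left side of the equation is at least -6, but the right side is -16 < -6. No integer solution exists.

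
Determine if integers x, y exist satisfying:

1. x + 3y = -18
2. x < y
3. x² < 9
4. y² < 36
No

A contradictory subset is {x + 3y = -18, x < y, x² < 9}. No integer assignment can satisfy these jointly:

  - x + 3y = -18: is a linear equation tying the variables together
  - x < y: bounds one variable relative to another variable
  - x² < 9: restricts x to |x| ≤ 2

Propagating the comparison: y > x and x ≥ -2 give y ≥ -1. Range argument: with x ∈ [-2, 2], y ∈ [-1, ∞], the left side of the equation is at least -5, but the right side is -18 < -5. No integer solution exists.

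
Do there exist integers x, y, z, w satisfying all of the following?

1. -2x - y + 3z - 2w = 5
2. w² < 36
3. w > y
Yes

Take x = -5, y = 1, z = 0, w = 2. Substituting into each constraint:
  (1) -2(-5) + (-1) + 3(0) - 2(2) = 5 ✓
  (2) w² = (2)² = 4, and 4 < 36 ✓
  (3) 2 > 1 ✓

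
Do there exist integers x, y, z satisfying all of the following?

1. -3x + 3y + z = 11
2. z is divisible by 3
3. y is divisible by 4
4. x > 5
No

A contradictory subset is {-3x + 3y + z = 11, z is divisible by 3}. No integer assignment can satisfy these jointly:

  - -3x + 3y + z = 11: is a linear equation tying the variables together
  - z is divisible by 3: restricts z to multiples of 3

Modular obstruction: writing z = 3z', every remaining term of the linear equation is divisible by 3, so the left side is ≡ 0 (mod 3); but the right side 11 ≡ 2 (mod 3). No integers can satisfy it.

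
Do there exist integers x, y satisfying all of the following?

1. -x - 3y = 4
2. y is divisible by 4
Yes

Take x = -4, y = 0. Substituting into each constraint:
  (1) 4 - 3(0) = 4 ✓
  (2) 0 = 4 × 0, remainder 0 ✓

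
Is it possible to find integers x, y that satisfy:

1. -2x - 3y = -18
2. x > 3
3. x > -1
Yes

Take x = 6, y = 2. Substituting into each constraint:
  (1) -2(6) - 3(2) = -18 ✓
  (2) 6 > 3 ✓
  (3) 6 > -1 ✓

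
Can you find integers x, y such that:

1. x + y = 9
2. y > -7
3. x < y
Yes

Take x = 4, y = 5. Substituting into each constraint:
  (1) 4 + 5 = 9 ✓
  (2) 5 > -7 ✓
  (3) 4 < 5 ✓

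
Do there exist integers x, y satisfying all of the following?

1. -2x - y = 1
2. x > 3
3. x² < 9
No

A contradictory subset is {x > 3, x² < 9}. No integer assignment can satisfy these jointly:

  - x > 3: bounds one variable relative to a constant
  - x² < 9: restricts x to |x| ≤ 2

Direct contradiction: the bounds on x require x ≥ 4 and x ≤ 2 simultaneously, which is empty.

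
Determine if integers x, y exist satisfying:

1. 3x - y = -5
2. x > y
Yes

Take x = -3, y = -4. Substituting into each constraint:
  (1) 3(-3) + 4 = -5 ✓
  (2) -3 > -4 ✓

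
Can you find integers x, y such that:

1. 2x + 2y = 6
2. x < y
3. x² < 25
Yes

Take x = 0, y = 3. Substituting into each constraint:
  (1) 2(0) + 2(3) = 6 ✓
  (2) 0 < 3 ✓
  (3) x² = (0)² = 0, and 0 < 25 ✓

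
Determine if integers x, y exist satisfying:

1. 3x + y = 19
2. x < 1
Yes

Take x = 0, y = 19. Substituting into each constraint:
  (1) 3(0) + 19 = 19 ✓
  (2) 0 < 1 ✓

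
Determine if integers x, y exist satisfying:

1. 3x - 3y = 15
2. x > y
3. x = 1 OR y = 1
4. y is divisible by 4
Yes

Take x = 1, y = -4. Substituting into each constraint:
  (1) 3(1) - 3(-4) = 15 ✓
  (2) 1 > -4 ✓
  (3) x = 1, target 1 ✓ (first branch holds)
  (4) -4 = 4 × -1, remainder 0 ✓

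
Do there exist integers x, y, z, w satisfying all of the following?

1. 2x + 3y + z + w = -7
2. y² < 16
Yes

Take x = 0, y = 0, z = -7, w = 0. Substituting into each constraint:
  (1) 2(0) + 3(0) + (-7) + 0 = -7 ✓
  (2) y² = (0)² = 0, and 0 < 16 ✓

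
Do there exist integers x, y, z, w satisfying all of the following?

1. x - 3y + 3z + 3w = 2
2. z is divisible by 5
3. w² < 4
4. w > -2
Yes

Take x = 2, y = 0, z = 0, w = 0. Substituting into each constraint:
  (1) 2 - 3(0) + 3(0) + 3(0) = 2 ✓
  (2) 0 = 5 × 0, remainder 0 ✓
  (3) w² = (0)² = 0, and 0 < 4 ✓
  (4) 0 > -2 ✓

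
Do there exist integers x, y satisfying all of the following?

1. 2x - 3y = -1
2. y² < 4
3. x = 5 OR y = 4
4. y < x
No

A contradictory subset is {2x - 3y = -1, y² < 4, x = 5 OR y = 4}. No integer assignment can satisfy these jointly:

  - 2x - 3y = -1: is a linear equation tying the variables together
  - y² < 4: restricts y to |y| ≤ 1
  - x = 5 OR y = 4: forces a choice: either x = 5 or y = 4

Split on the disjunction (x = 5 OR y = 4):
  • If x = 5: with x = 5, every remaining term of the linear equation is divisible by 3, so the left side is ≡ 0 (mod 3); but the right side -11 ≡ 1 (mod 3). No integers can satisfy it.
  • If y = 4: this contradicts y² < 4, which requires |y| ≤ 1.
Both branches are infeasible, so the system has no integer solution.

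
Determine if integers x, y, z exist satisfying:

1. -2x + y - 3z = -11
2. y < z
Yes

Take x = 5, y = -1, z = 0. Substituting into each constraint:
  (1) -2(5) + (-1) - 3(0) = -11 ✓
  (2) -1 < 0 ✓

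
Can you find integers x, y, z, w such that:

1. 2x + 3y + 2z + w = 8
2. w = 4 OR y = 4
Yes

Take x = 0, y = 4, z = -3, w = 2. Substituting into each constraint:
  (1) 2(0) + 3(4) + 2(-3) + 2 = 8 ✓
  (2) y = 4, target 4 ✓ (second branch holds)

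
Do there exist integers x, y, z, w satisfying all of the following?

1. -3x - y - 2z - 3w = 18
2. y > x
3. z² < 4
Yes

Take x = -7, y = -6, z = 0, w = 3. Substituting into each constraint:
  (1) -3(-7) + 6 - 2(0) - 3(3) = 18 ✓
  (2) -6 > -7 ✓
  (3) z² = (0)² = 0, and 0 < 4 ✓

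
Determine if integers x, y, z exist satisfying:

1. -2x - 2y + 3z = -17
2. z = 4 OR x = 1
Yes

Take x = 1, y = 15, z = 5. Substituting into each constraint:
  (1) -2(1) - 2(15) + 3(5) = -17 ✓
  (2) x = 1, target 1 ✓ (second branch holds)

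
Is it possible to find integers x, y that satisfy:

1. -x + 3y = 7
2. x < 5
Yes

Take x = -7, y = 0. Substituting into each constraint:
  (1) 7 + 3(0) = 7 ✓
  (2) -7 < 5 ✓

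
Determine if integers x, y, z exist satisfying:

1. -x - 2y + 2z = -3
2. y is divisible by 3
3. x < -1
Yes

Take x = -3, y = 0, z = -3. Substituting into each constraint:
  (1) 3 - 2(0) + 2(-3) = -3 ✓
  (2) 0 = 3 × 0, remainder 0 ✓
  (3) -3 < -1 ✓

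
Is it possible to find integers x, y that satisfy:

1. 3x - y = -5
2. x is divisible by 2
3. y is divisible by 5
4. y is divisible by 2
No

A contradictory subset is {3x - y = -5, x is divisible by 2, y is divisible by 2}. No integer assignment can satisfy these jointly:

  - 3x - y = -5: is a linear equation tying the variables together
  - x is divisible by 2: restricts x to multiples of 2
  - y is divisible by 2: restricts y to multiples of 2

Modular obstruction: writing x = 2x' and writing y = 2y', every remaining term of the linear equation is divisible by 2, so the left side is ≡ 0 (mod 2); but the right side -5 ≡ 1 (mod 2). No integers can satisfy it.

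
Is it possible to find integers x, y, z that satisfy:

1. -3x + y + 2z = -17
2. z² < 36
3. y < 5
Yes

Take x = 6, y = 1, z = 0. Substituting into each constraint:
  (1) -3(6) + 1 + 2(0) = -17 ✓
  (2) z² = (0)² = 0, and 0 < 36 ✓
  (3) 1 < 5 ✓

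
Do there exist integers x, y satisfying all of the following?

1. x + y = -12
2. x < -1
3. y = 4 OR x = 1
Yes

Take x = -16, y = 4. Substituting into each constraint:
  (1) (-16) + 4 = -12 ✓
  (2) -16 < -1 ✓
  (3) y = 4, target 4 ✓ (first branch holds)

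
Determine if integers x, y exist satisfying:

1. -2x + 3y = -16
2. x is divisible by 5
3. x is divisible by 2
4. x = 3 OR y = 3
No

A contradictory subset is {-2x + 3y = -16, x = 3 OR y = 3}. No integer assignment can satisfy these jointly:

  - -2x + 3y = -16: is a linear equation tying the variables together
  - x = 3 OR y = 3: forces a choice: either x = 3 or y = 3

Split on the disjunction (x = 3 OR y = 3):
  • If x = 3: with x = 3, every remaining term of the linear equation is divisible by 3, so the left side is ≡ 0 (mod 3); but the right side -10 ≡ 2 (mod 3). No integers can satisfy it.
  • If y = 3: with y = 3, every remaining term of the linear equation is divisible by 2, so the left side is ≡ 0 (mod 2); but the right side -25 ≡ 1 (mod 2). No integers can satisfy it.
Both branches are infeasible, so the system has no integer solution.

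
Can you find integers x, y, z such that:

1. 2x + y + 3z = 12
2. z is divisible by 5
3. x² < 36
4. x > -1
Yes

Take x = 0, y = 12, z = 0. Substituting into each constraint:
  (1) 2(0) + 12 + 3(0) = 12 ✓
  (2) 0 = 5 × 0, remainder 0 ✓
  (3) x² = (0)² = 0, and 0 < 36 ✓
  (4) 0 > -1 ✓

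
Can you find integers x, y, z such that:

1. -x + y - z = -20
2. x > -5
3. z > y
Yes

Take x = 19, y = -1, z = 0. Substituting into each constraint:
  (1) (-19) + (-1) + 0 = -20 ✓
  (2) 19 > -5 ✓
  (3) 0 > -1 ✓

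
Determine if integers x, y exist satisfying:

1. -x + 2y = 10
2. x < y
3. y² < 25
Yes

Take x = -10, y = 0. Substituting into each constraint:
  (1) 10 + 2(0) = 10 ✓
  (2) -10 < 0 ✓
  (3) y² = (0)² = 0, and 0 < 25 ✓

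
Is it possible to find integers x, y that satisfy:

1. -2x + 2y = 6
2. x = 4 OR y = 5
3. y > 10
No

The full constraint system is jointly infeasible over the integers. Each constraint and what it forces:

  - -2x + 2y = 6: is a linear equation tying the variables together
  - x = 4 OR y = 5: forces a choice: either x = 4 or y = 5
  - y > 10: bounds one variable relative to a constant

Split on the disjunction (x = 4 OR y = 5):
  • If x = 4: the equation forces y = 7, which contradicts the bound y ≥ 11.
  • If y = 5: this contradicts the bound y ≥ 11.
Both branches are infeasible, so the system has no integer solution.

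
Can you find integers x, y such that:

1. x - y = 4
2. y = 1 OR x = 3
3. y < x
Yes

Take x = 5, y = 1. Substituting into each constraint:
  (1) 5 + (-1) = 4 ✓
  (2) y = 1, target 1 ✓ (first branch holds)
  (3) 1 < 5 ✓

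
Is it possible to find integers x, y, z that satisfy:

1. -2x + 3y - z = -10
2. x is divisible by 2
Yes

Take x = 0, y = -3, z = 1. Substituting into each constraint:
  (1) -2(0) + 3(-3) + (-1) = -10 ✓
  (2) 0 = 2 × 0, remainder 0 ✓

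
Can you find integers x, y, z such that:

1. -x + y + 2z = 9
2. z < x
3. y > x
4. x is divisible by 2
Yes

Take x = 0, y = 11, z = -1. Substituting into each constraint:
  (1) 0 + 11 + 2(-1) = 9 ✓
  (2) -1 < 0 ✓
  (3) 11 > 0 ✓
  (4) 0 = 2 × 0, remainder 0 ✓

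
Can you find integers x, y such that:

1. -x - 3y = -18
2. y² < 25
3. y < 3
Yes

Take x = 12, y = 2. Substituting into each constraint:
  (1) (-12) - 3(2) = -18 ✓
  (2) y² = (2)² = 4, and 4 < 25 ✓
  (3) 2 < 3 ✓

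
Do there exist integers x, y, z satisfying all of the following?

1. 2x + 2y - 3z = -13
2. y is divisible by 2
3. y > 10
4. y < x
Yes

Take x = 13, y = 12, z = 21. Substituting into each constraint:
  (1) 2(13) + 2(12) - 3(21) = -13 ✓
  (2) 12 = 2 × 6, remainder 0 ✓
  (3) 12 > 10 ✓
  (4) 12 < 13 ✓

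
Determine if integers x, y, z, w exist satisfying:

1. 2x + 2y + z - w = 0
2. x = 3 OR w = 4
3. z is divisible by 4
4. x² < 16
Yes

Take x = 3, y = -2, z = 0, w = 2. Substituting into each constraint:
  (1) 2(3) + 2(-2) + 0 + (-2) = 0 ✓
  (2) x = 3, target 3 ✓ (first branch holds)
  (3) 0 = 4 × 0, remainder 0 ✓
  (4) x² = (3)² = 9, and 9 < 16 ✓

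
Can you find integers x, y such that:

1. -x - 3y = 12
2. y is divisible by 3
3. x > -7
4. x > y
Yes

Take x = 6, y = -6. Substituting into each constraint:
  (1) (-6) - 3(-6) = 12 ✓
  (2) -6 = 3 × -2, remainder 0 ✓
  (3) 6 > -7 ✓
  (4) 6 > -6 ✓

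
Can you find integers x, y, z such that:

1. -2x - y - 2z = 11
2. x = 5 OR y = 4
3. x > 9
No

The full constraint system is jointly infeasible over the integers. Each constraint and what it forces:

  - -2x - y - 2z = 11: is a linear equation tying the variables together
  - x = 5 OR y = 4: forces a choice: either x = 5 or y = 4
  - x > 9: bounds one variable relative to a constant

Split on the disjunction (x = 5 OR y = 4):
  • If x = 5: this contradicts the bound x ≥ 10.
  • If y = 4: with y = 4, every remaining term of the linear equation is divisible by 2, so the left side is ≡ 0 (mod 2); but the right side 15 ≡ 1 (mod 2). No integers can satisfy it.
Both branches are infeasible, so the system has no integer solution.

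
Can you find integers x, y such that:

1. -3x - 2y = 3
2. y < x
Yes

Take x = 1, y = -3. Substituting into each constraint:
  (1) -3(1) - 2(-3) = 3 ✓
  (2) -3 < 1 ✓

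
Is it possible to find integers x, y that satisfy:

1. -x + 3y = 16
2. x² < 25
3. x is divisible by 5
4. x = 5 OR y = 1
No

The full constraint system is jointly infeasible over the integers. Each constraint and what it forces:

  - -x + 3y = 16: is a linear equation tying the variables together
  - x² < 25: restricts x to |x| ≤ 4
  - x is divisible by 5: restricts x to multiples of 5
  - x = 5 OR y = 1: forces a choice: either x = 5 or y = 1

Split on the disjunction (x = 5 OR y = 1):
  • If x = 5: this contradicts x² < 25, which requires |x| ≤ 4.
  • If y = 1: with y = 1, writing x = 5x', every remaining term of the linear equation is divisible by 5, so the left side is ≡ 0 (mod 5); but the right side 13 ≡ 3 (mod 5). No integers can satisfy it.
Both branches are infeasible, so the system has no integer solution.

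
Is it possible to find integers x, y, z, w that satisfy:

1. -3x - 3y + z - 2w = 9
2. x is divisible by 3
Yes

Take x = 0, y = 0, z = 1, w = -4. Substituting into each constraint:
  (1) -3(0) - 3(0) + 1 - 2(-4) = 9 ✓
  (2) 0 = 3 × 0, remainder 0 ✓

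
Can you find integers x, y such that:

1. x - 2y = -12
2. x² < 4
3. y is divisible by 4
No

The full constraint system is jointly infeasible over the integers. Each constraint and what it forces:

  - x - 2y = -12: is a linear equation tying the variables together
  - x² < 4: restricts x to |x| ≤ 1
  - y is divisible by 4: restricts y to multiples of 4

The bounds confine x to {-1, 0, 1}. For each value, substitute into the equation:
  • x = -1: the equation gives -2y = -11, so y would not be an integer.
  • x = 0: the equation forces y = 6, but 4 does not divide 6.
  • x = 1: the equation gives -2y = -13, so y would not be an integer.
Every case fails, so no integer solution exists.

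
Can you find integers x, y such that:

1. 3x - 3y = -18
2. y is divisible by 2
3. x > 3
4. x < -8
No

A contradictory subset is {x > 3, x < -8}. No integer assignment can satisfy these jointly:

  - x > 3: bounds one variable relative to a constant
  - x < -8: bounds one variable relative to a constant

Direct contradiction: the bounds on x require x ≥ 4 and x ≤ -9 simultaneously, which is empty.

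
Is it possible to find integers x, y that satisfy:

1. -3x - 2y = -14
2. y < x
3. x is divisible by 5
Yes

Take x = 10, y = -8. Substituting into each constraint:
  (1) -3(10) - 2(-8) = -14 ✓
  (2) -8 < 10 ✓
  (3) 10 = 5 × 2, remainder 0 ✓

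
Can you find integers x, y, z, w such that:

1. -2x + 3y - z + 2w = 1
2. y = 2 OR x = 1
Yes

Take x = 1, y = 1, z = 0, w = 0. Substituting into each constraint:
  (1) -2(1) + 3(1) + 0 + 2(0) = 1 ✓
  (2) x = 1, target 1 ✓ (second branch holds)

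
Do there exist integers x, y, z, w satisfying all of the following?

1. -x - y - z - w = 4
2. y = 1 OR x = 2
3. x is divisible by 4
Yes

Take x = 0, y = 1, z = 0, w = -5. Substituting into each constraint:
  (1) 0 + (-1) + 0 + 5 = 4 ✓
  (2) y = 1, target 1 ✓ (first branch holds)
  (3) 0 = 4 × 0, remainder 0 ✓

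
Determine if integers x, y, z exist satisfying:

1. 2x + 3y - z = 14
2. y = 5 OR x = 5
Yes

Take x = 5, y = 6, z = 14. Substituting into each constraint:
  (1) 2(5) + 3(6) + (-14) = 14 ✓
  (2) x = 5, target 5 ✓ (second branch holds)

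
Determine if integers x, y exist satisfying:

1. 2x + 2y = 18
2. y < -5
Yes

Take x = 15, y = -6. Substituting into each constraint:
  (1) 2(15) + 2(-6) = 18 ✓
  (2) -6 < -5 ✓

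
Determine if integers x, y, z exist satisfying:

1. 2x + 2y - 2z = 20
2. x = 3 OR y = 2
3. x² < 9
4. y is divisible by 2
Yes

Take x = 2, y = 2, z = -6. Substituting into each constraint:
  (1) 2(2) + 2(2) - 2(-6) = 20 ✓
  (2) y = 2, target 2 ✓ (second branch holds)
  (3) x² = (2)² = 4, and 4 < 9 ✓
  (4) 2 = 2 × 1, remainder 0 ✓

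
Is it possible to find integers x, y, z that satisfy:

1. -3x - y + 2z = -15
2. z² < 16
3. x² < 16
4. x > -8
Yes

Take x = 0, y = 15, z = 0. Substituting into each constraint:
  (1) -3(0) + (-15) + 2(0) = -15 ✓
  (2) z² = (0)² = 0, and 0 < 16 ✓
  (3) x² = (0)² = 0, and 0 < 16 ✓
  (4) 0 > -8 ✓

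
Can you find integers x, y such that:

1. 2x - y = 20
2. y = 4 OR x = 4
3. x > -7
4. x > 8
Yes

Take x = 12, y = 4. Substituting into each constraint:
  (1) 2(12) + (-4) = 20 ✓
  (2) y = 4, target 4 ✓ (first branch holds)
  (3) 12 > -7 ✓
  (4) 12 > 8 ✓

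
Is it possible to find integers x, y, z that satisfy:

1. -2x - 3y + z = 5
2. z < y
Yes

Take x = -3, y = 0, z = -1. Substituting into each constraint:
  (1) -2(-3) - 3(0) + (-1) = 5 ✓
  (2) -1 < 0 ✓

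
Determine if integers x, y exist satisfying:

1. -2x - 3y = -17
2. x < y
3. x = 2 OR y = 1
No

The full constraint system is jointly infeasible over the integers. Each constraint and what it forces:

  - -2x - 3y = -17: is a linear equation tying the variables together
  - x < y: bounds one variable relative to another variable
  - x = 2 OR y = 1: forces a choice: either x = 2 or y = 1

Split on the disjunction (x = 2 OR y = 1):
  • If x = 2: with x = 2, every remaining term of the linear equation is divisible by 3, so the left side is ≡ 0 (mod 3); but the right side -13 ≡ 2 (mod 3). No integers can satisfy it.
  • If y = 1: the equation forces x = 7, giving (y, x) = (1, 7), which violates y > x.
Both branches are infeasible, so the system has no integer solution.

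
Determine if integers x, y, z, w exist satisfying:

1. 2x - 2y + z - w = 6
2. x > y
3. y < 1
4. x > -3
Yes

Take x = 1, y = 0, z = 4, w = 0. Substituting into each constraint:
  (1) 2(1) - 2(0) + 4 + 0 = 6 ✓
  (2) 1 > 0 ✓
  (3) 0 < 1 ✓
  (4) 1 > -3 ✓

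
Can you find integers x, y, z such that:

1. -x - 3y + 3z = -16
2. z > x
Yes

Take x = 1, y = 7, z = 2. Substituting into each constraint:
  (1) (-1) - 3(7) + 3(2) = -16 ✓
  (2) 2 > 1 ✓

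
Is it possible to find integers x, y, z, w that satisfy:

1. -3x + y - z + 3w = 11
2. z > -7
Yes

Take x = 0, y = 11, z = 0, w = 0. Substituting into each constraint:
  (1) -3(0) + 11 + 0 + 3(0) = 11 ✓
  (2) 0 > -7 ✓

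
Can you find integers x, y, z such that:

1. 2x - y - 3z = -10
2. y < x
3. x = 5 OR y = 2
Yes

Take x = 5, y = 2, z = 6. Substituting into each constraint:
  (1) 2(5) + (-2) - 3(6) = -10 ✓
  (2) 2 < 5 ✓
  (3) x = 5, target 5 ✓ (first branch holds)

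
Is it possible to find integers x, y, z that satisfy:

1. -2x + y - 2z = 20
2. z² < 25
Yes

Take x = -10, y = 0, z = 0. Substituting into each constraint:
  (1) -2(-10) + 0 - 2(0) = 20 ✓
  (2) z² = (0)² = 0, and 0 < 25 ✓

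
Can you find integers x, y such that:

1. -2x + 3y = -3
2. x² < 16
Yes

Take x = 0, y = -1. Substituting into each constraint:
  (1) -2(0) + 3(-1) = -3 ✓
  (2) x² = (0)² = 0, and 0 < 16 ✓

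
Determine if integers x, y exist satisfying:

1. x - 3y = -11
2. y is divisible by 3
Yes

Take x = -11, y = 0. Substituting into each constraint:
  (1) (-11) - 3(0) = -11 ✓
  (2) 0 = 3 × 0, remainder 0 ✓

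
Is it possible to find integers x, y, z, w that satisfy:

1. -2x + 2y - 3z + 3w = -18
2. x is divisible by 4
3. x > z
Yes

Take x = 0, y = -12, z = -1, w = 1. Substituting into each constraint:
  (1) -2(0) + 2(-12) - 3(-1) + 3(1) = -18 ✓
  (2) 0 = 4 × 0, remainder 0 ✓
  (3) 0 > -1 ✓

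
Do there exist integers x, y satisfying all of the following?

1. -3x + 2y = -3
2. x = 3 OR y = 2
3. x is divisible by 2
No

The full constraint system is jointly infeasible over the integers. Each constraint and what it forces:

  - -3x + 2y = -3: is a linear equation tying the variables together
  - x = 3 OR y = 2: forces a choice: either x = 3 or y = 2
  - x is divisible by 2: restricts x to multiples of 2

Modular obstruction: writing x = 2x', every remaining term of the linear equation is divisible by 2, so the left side is ≡ 0 (mod 2); but the right side -3 ≡ 1 (mod 2). No integers can satisfy it.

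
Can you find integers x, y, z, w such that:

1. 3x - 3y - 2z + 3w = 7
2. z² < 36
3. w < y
Yes

Take x = 0, y = 1, z = -5, w = 0. Substituting into each constraint:
  (1) 3(0) - 3(1) - 2(-5) + 3(0) = 7 ✓
  (2) z² = (-5)² = 25, and 25 < 36 ✓
  (3) 0 < 1 ✓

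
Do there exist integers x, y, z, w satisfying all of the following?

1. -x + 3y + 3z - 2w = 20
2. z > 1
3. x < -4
Yes

Take x = -5, y = 1, z = 2, w = -3. Substituting into each constraint:
  (1) 5 + 3(1) + 3(2) - 2(-3) = 20 ✓
  (2) 2 > 1 ✓
  (3) -5 < -4 ✓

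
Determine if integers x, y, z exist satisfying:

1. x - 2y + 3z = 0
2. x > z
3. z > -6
Yes

Take x = 2, y = 1, z = 0. Substituting into each constraint:
  (1) 2 - 2(1) + 3(0) = 0 ✓
  (2) 2 > 0 ✓
  (3) 0 > -6 ✓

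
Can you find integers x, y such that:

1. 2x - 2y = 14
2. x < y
No

The full constraint system is jointly infeasible over the integers. Each constraint and what it forces:

  - 2x - 2y = 14: is a linear equation tying the variables together
  - x < y: bounds one variable relative to another variable

From the equation, x − y = 7, i.e. y − x = -7; but y > x requires y − x ≥ 1. Contradiction.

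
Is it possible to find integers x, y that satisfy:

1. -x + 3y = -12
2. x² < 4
Yes

Take x = 0, y = -4. Substituting into each constraint:
  (1) 0 + 3(-4) = -12 ✓
  (2) x² = (0)² = 0, and 0 < 4 ✓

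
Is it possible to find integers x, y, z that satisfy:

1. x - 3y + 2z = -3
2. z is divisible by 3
Yes

Take x = -3, y = 0, z = 0. Substituting into each constraint:
  (1) (-3) - 3(0) + 2(0) = -3 ✓
  (2) 0 = 3 × 0, remainder 0 ✓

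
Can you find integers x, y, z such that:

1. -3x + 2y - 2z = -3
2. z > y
Yes

Take x = -1, y = 0, z = 3. Substituting into each constraint:
  (1) -3(-1) + 2(0) - 2(3) = -3 ✓
  (2) 3 > 0 ✓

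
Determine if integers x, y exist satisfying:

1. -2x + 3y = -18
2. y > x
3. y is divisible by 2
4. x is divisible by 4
Yes

Take x = -24, y = -22. Substituting into each constraint:
  (1) -2(-24) + 3(-22) = -18 ✓
  (2) -22 > -24 ✓
  (3) -22 = 2 × -11, remainder 0 ✓
  (4) -24 = 4 × -6, remainder 0 ✓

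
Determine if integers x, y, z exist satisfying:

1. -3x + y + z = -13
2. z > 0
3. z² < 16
Yes

Take x = 5, y = 1, z = 1. Substituting into each constraint:
  (1) -3(5) + 1 + 1 = -13 ✓
  (2) 1 > 0 ✓
  (3) z² = (1)² = 1, and 1 < 16 ✓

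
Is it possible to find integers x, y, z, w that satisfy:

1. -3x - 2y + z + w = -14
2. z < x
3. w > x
Yes

Take x = 0, y = 7, z = -1, w = 1. Substituting into each constraint:
  (1) -3(0) - 2(7) + (-1) + 1 = -14 ✓
  (2) -1 < 0 ✓
  (3) 1 > 0 ✓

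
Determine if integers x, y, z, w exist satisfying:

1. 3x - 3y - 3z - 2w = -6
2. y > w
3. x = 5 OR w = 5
Yes

Take x = 5, y = 7, z = -4, w = 6. Substituting into each constraint:
  (1) 3(5) - 3(7) - 3(-4) - 2(6) = -6 ✓
  (2) 7 > 6 ✓
  (3) x = 5, target 5 ✓ (first branch holds)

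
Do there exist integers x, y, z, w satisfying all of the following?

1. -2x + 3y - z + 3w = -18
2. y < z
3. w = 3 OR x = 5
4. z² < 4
Yes

Take x = 12, y = -1, z = 0, w = 3. Substituting into each constraint:
  (1) -2(12) + 3(-1) + 0 + 3(3) = -18 ✓
  (2) -1 < 0 ✓
  (3) w = 3, target 3 ✓ (first branch holds)
  (4) z² = (0)² = 0, and 0 < 4 ✓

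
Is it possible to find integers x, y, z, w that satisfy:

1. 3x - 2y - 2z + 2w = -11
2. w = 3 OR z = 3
Yes

Take x = -5, y = 0, z = 1, w = 3. Substituting into each constraint:
  (1) 3(-5) - 2(0) - 2(1) + 2(3) = -11 ✓
  (2) w = 3, target 3 ✓ (first branch holds)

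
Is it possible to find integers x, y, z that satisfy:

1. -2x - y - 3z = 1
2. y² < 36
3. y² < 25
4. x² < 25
Yes

Take x = 1, y = 0, z = -1. Substituting into each constraint:
  (1) -2(1) + 0 - 3(-1) = 1 ✓
  (2) y² = (0)² = 0, and 0 < 36 ✓
  (3) y² = (0)² = 0, and 0 < 25 ✓
  (4) x² = (1)² = 1, and 1 < 25 ✓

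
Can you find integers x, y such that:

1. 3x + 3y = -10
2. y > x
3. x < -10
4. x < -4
No

Even the single constraint (3x + 3y = -10) is infeasible over the integers.

  - 3x + 3y = -10: every term on the left is divisible by 3, so the LHS ≡ 0 (mod 3), but the RHS -10 is not — no integer solution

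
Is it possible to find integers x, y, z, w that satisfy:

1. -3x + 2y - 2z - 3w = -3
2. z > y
Yes

Take x = -1, y = -3, z = 0, w = 0. Substituting into each constraint:
  (1) -3(-1) + 2(-3) - 2(0) - 3(0) = -3 ✓
  (2) 0 > -3 ✓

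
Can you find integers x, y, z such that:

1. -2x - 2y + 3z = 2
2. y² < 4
Yes

Take x = 2, y = 0, z = 2. Substituting into each constraint:
  (1) -2(2) - 2(0) + 3(2) = 2 ✓
  (2) y² = (0)² = 0, and 0 < 4 ✓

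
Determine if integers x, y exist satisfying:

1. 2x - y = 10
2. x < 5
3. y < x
Yes

Take x = 4, y = -2. Substituting into each constraint:
  (1) 2(4) + 2 = 10 ✓
  (2) 4 < 5 ✓
  (3) -2 < 4 ✓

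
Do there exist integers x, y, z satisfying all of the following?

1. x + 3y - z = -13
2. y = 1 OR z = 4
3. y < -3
Yes

Take x = 3, y = -4, z = 4. Substituting into each constraint:
  (1) 3 + 3(-4) + (-4) = -13 ✓
  (2) z = 4, target 4 ✓ (second branch holds)
  (3) -4 < -3 ✓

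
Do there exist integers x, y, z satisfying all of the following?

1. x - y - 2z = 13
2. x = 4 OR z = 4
Yes

Take x = 0, y = -21, z = 4. Substituting into each constraint:
  (1) 0 + 21 - 2(4) = 13 ✓
  (2) z = 4, target 4 ✓ (second branch holds)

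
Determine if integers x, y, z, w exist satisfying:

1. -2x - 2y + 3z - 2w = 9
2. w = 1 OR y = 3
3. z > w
Yes

Take x = 0, y = -1, z = 3, w = 1. Substituting into each constraint:
  (1) -2(0) - 2(-1) + 3(3) - 2(1) = 9 ✓
  (2) w = 1, target 1 ✓ (first branch holds)
  (3) 3 > 1 ✓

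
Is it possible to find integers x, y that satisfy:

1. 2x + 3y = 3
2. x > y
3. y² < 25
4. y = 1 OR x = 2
No

A contradictory subset is {2x + 3y = 3, x > y, y = 1 OR x = 2}. No integer assignment can satisfy these jointly:

  - 2x + 3y = 3: is a linear equation tying the variables together
  - x > y: bounds one variable relative to another variable
  - y = 1 OR x = 2: forces a choice: either y = 1 or x = 2

Split on the disjunction (y = 1 OR x = 2):
  • If y = 1: the equation forces x = 0, giving (y, x) = (1, 0), which violates x > y.
  • If x = 2: with x = 2, every remaining term of the linear equation is divisible by 3, so the left side is ≡ 0 (mod 3); but the right side -1 ≡ 2 (mod 3). No integers can satisfy it.
Both branches are infeasible, so the system has no integer solution.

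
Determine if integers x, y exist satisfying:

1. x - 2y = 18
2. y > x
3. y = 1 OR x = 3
No

The full constraint system is jointly infeasible over the integers. Each constraint and what it forces:

  - x - 2y = 18: is a linear equation tying the variables together
  - y > x: bounds one variable relative to another variable
  - y = 1 OR x = 3: forces a choice: either y = 1 or x = 3

Split on the disjunction (y = 1 OR x = 3):
  • If y = 1: the equation forces x = 20, giving (y, x) = (1, 20), which violates y > x.
  • If x = 3: with x = 3, every remaining term of the linear equation is divisible by 2, so the left side is ≡ 0 (mod 2); but the right side 15 ≡ 1 (mod 2). No integers can satisfy it.
Both branches are infeasible, so the system has no integer solution.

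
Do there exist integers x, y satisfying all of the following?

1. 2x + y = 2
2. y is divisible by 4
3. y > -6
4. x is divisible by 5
Yes

Take x = -5, y = 12. Substituting into each constraint:
  (1) 2(-5) + 12 = 2 ✓
  (2) 12 = 4 × 3, remainder 0 ✓
  (3) 12 > -6 ✓
  (4) -5 = 5 × -1, remainder 0 ✓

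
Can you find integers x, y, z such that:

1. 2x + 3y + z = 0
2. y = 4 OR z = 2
Yes

Take x = 2, y = -2, z = 2. Substituting into each constraint:
  (1) 2(2) + 3(-2) + 2 = 0 ✓
  (2) z = 2, target 2 ✓ (second branch holds)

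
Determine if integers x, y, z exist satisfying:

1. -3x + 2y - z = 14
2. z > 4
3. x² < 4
Yes

Take x = 0, y = 10, z = 6. Substituting into each constraint:
  (1) -3(0) + 2(10) + (-6) = 14 ✓
  (2) 6 > 4 ✓
  (3) x² = (0)² = 0, and 0 < 4 ✓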